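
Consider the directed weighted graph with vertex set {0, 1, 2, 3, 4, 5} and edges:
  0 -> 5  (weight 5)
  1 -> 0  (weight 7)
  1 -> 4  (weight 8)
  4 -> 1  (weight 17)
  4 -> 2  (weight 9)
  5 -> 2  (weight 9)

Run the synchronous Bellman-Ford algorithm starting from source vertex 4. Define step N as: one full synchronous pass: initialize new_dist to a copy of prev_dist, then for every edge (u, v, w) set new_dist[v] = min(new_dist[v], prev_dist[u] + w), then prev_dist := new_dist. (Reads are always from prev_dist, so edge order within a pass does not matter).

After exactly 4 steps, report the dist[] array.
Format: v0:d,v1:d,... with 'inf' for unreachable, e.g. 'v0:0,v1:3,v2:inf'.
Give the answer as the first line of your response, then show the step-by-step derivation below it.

v0:24,v1:17,v2:9,v3:inf,v4:0,v5:29

step 1: dist = v0:inf,v1:17,v2:9,v3:inf,v4:0,v5:inf
step 2: dist = v0:24,v1:17,v2:9,v3:inf,v4:0,v5:inf
step 3: dist = v0:24,v1:17,v2:9,v3:inf,v4:0,v5:29
step 4: dist = v0:24,v1:17,v2:9,v3:inf,v4:0,v5:29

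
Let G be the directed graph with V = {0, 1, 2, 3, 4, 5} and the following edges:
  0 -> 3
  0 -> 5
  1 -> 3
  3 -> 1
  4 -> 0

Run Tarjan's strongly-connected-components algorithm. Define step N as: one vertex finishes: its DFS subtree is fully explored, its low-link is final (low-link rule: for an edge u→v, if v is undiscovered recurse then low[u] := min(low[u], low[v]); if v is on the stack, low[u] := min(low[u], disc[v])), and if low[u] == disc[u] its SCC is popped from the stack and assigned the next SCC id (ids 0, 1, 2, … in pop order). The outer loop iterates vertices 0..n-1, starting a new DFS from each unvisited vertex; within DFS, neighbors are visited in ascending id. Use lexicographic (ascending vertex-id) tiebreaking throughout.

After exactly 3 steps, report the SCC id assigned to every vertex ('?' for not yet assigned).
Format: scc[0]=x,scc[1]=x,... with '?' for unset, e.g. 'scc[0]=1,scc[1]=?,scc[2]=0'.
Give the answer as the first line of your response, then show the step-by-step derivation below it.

scc[0]=?,scc[1]=0,scc[2]=?,scc[3]=0,scc[4]=?,scc[5]=1

step 1: low=(low[0]=0,low[1]=1,low[2]=?,low[3]=1,low[4]=?,low[5]=?); scc=(scc[0]=?,scc[1]=?,scc[2]=?,scc[3]=?,scc[4]=?,scc[5]=?)
step 2: low=(low[0]=0,low[1]=1,low[2]=?,low[3]=1,low[4]=?,low[5]=?); scc=(scc[0]=?,scc[1]=0,scc[2]=?,scc[3]=0,scc[4]=?,scc[5]=?)
step 3: low=(low[0]=0,low[1]=1,low[2]=?,low[3]=1,low[4]=?,low[5]=3); scc=(scc[0]=?,scc[1]=0,scc[2]=?,scc[3]=0,scc[4]=?,scc[5]=1)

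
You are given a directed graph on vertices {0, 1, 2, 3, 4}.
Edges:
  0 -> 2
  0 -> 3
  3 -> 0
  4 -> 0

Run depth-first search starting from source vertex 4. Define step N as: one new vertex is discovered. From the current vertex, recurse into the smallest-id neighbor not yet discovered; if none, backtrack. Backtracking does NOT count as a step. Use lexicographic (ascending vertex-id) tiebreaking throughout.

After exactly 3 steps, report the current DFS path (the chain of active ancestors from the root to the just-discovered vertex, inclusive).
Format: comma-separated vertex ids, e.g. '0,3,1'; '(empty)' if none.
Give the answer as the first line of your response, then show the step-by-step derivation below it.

4,0,2

step 1: discover 4; path=4; order=4
step 2: discover 0; path=4>0; order=4,0
step 3: discover 2; path=4>0>2; order=4,0,2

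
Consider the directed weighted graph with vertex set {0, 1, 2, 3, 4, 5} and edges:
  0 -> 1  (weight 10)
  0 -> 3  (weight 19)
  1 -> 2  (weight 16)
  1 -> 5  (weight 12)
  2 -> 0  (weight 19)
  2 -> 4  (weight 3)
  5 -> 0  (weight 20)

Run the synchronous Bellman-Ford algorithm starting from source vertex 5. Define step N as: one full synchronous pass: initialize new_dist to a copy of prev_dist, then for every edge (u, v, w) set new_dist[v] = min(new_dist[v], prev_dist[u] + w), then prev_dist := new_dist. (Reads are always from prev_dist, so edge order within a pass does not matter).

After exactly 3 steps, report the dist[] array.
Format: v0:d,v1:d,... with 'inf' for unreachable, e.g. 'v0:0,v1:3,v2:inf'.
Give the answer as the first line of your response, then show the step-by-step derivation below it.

v0:20,v1:30,v2:46,v3:39,v4:inf,v5:0

step 1: dist = v0:20,v1:inf,v2:inf,v3:inf,v4:inf,v5:0
step 2: dist = v0:20,v1:30,v2:inf,v3:39,v4:inf,v5:0
step 3: dist = v0:20,v1:30,v2:46,v3:39,v4:inf,v5:0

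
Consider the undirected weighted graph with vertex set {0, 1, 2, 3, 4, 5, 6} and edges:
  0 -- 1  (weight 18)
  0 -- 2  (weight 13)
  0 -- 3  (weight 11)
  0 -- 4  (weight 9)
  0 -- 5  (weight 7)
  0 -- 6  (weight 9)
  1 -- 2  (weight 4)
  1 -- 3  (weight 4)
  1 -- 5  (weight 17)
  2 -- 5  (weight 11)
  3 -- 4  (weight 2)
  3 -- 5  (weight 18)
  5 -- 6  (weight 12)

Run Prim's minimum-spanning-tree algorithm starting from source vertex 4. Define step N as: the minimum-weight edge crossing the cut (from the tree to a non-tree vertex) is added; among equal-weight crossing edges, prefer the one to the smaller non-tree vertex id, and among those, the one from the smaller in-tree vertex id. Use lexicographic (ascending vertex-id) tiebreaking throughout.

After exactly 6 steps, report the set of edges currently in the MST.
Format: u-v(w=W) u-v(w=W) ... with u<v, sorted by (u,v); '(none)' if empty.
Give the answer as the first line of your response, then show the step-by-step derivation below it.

0-4(w=9) 0-5(w=7) 0-6(w=9) 1-2(w=4) 1-3(w=4) 3-4(w=2)

step 1: add edge 3-4 (w=2); MST = {3-4(w=2)}
step 2: add edge 1-3 (w=4); MST = {1-3(w=4) 3-4(w=2)}
step 3: add edge 1-2 (w=4); MST = {1-2(w=4) 1-3(w=4) 3-4(w=2)}
step 4: add edge 0-4 (w=9); MST = {0-4(w=9) 1-2(w=4) 1-3(w=4) 3-4(w=2)}
step 5: add edge 0-5 (w=7); MST = {0-4(w=9) 0-5(w=7) 1-2(w=4) 1-3(w=4) 3-4(w=2)}
step 6: add edge 0-6 (w=9); MST = {0-4(w=9) 0-5(w=7) 0-6(w=9) 1-2(w=4) 1-3(w=4) 3-4(w=2)}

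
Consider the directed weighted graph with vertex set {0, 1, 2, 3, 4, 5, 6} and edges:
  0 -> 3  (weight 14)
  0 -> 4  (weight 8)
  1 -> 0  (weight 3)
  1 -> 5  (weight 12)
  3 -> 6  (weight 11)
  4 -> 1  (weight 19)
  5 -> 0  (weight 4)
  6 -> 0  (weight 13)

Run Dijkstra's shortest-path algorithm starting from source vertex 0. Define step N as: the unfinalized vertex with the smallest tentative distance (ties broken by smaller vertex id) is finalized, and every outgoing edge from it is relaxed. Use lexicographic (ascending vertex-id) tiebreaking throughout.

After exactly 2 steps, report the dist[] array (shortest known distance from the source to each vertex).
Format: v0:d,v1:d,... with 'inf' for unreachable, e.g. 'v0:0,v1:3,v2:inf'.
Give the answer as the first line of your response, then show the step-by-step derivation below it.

v0:0,v1:27,v2:inf,v3:14,v4:8,v5:inf,v6:inf

step 1: dist = v0:0,v1:inf,v2:inf,v3:14,v4:8,v5:inf,v6:inf
step 2: dist = v0:0,v1:27,v2:inf,v3:14,v4:8,v5:inf,v6:inf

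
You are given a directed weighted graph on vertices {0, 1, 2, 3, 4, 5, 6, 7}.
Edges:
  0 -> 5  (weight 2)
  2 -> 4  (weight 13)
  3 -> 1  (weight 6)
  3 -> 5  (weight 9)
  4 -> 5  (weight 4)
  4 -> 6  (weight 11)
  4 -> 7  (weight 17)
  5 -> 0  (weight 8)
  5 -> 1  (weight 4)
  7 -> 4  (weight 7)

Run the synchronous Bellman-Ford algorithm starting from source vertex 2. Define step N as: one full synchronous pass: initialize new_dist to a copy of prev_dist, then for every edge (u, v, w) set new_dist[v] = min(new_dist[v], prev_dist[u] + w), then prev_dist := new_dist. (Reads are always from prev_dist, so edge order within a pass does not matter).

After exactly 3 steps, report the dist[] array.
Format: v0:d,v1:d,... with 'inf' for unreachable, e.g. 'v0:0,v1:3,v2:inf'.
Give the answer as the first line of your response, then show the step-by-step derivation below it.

v0:25,v1:21,v2:0,v3:inf,v4:13,v5:17,v6:24,v7:30

step 1: dist = v0:inf,v1:inf,v2:0,v3:inf,v4:13,v5:inf,v6:inf,v7:inf
step 2: dist = v0:inf,v1:inf,v2:0,v3:inf,v4:13,v5:17,v6:24,v7:30
step 3: dist = v0:25,v1:21,v2:0,v3:inf,v4:13,v5:17,v6:24,v7:30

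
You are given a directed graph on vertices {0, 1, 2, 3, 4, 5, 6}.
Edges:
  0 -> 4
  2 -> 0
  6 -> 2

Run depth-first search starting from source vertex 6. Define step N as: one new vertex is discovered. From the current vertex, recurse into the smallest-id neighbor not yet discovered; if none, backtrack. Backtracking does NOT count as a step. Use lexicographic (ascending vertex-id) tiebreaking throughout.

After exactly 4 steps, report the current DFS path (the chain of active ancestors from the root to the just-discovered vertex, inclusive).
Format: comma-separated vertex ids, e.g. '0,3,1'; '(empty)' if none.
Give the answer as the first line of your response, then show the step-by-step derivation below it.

6,2,0,4

step 1: discover 6; path=6; order=6
step 2: discover 2; path=6>2; order=6,2
step 3: discover 0; path=6>2>0; order=6,2,0
step 4: discover 4; path=6>2>0>4; order=6,2,0,4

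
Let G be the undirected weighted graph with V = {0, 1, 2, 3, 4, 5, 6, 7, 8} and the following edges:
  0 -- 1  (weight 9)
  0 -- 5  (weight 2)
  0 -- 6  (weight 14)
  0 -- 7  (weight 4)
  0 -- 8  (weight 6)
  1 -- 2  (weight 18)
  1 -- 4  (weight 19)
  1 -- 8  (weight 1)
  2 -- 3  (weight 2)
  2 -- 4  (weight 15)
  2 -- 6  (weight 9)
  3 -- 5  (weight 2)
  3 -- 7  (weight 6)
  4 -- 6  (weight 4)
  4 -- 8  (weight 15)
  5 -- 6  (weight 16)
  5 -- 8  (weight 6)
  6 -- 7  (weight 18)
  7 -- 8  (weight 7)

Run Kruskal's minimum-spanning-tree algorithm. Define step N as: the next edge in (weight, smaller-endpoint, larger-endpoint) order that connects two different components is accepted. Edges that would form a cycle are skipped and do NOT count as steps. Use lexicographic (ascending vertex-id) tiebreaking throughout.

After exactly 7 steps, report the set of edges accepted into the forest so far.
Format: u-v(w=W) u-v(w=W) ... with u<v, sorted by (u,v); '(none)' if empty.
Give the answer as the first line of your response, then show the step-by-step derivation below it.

0-5(w=2) 0-7(w=4) 0-8(w=6) 1-8(w=1) 2-3(w=2) 3-5(w=2) 4-6(w=4)

step 1: add edge 1-8 (w=1); MST = {1-8(w=1)}
step 2: add edge 0-5 (w=2); MST = {0-5(w=2) 1-8(w=1)}
step 3: add edge 2-3 (w=2); MST = {0-5(w=2) 1-8(w=1) 2-3(w=2)}
step 4: add edge 3-5 (w=2); MST = {0-5(w=2) 1-8(w=1) 2-3(w=2) 3-5(w=2)}
step 5: add edge 0-7 (w=4); MST = {0-5(w=2) 0-7(w=4) 1-8(w=1) 2-3(w=2) 3-5(w=2)}
step 6: add edge 4-6 (w=4); MST = {0-5(w=2) 0-7(w=4) 1-8(w=1) 2-3(w=2) 3-5(w=2) 4-6(w=4)}
step 7: add edge 0-8 (w=6); MST = {0-5(w=2) 0-7(w=4) 0-8(w=6) 1-8(w=1) 2-3(w=2) 3-5(w=2) 4-6(w=4)}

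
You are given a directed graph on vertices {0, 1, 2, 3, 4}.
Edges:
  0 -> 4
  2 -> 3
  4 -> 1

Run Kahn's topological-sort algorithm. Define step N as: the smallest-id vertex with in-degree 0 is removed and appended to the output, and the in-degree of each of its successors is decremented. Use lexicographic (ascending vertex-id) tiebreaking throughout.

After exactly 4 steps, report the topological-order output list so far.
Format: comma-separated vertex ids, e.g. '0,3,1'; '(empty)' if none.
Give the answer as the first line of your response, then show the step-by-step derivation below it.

0,2,3,4

step 1: output 0; order=[0]; indeg=(0,1,0,1,0)
step 2: output 2; order=[0,2]; indeg=(0,1,0,0,0)
step 3: output 3; order=[0,2,3]; indeg=(0,1,0,0,0)
step 4: output 4; order=[0,2,3,4]; indeg=(0,0,0,0,0)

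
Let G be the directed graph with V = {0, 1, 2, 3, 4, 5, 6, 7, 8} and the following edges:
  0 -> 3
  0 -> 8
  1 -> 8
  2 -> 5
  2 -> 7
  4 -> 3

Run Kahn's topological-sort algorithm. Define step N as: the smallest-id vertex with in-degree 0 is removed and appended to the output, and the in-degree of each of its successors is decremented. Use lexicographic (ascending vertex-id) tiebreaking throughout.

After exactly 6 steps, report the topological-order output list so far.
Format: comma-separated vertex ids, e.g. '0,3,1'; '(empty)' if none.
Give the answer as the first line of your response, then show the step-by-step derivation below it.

0,1,2,4,3,5

step 1: output 0; order=[0]; indeg=(0,0,0,1,0,1,0,1,1)
step 2: output 1; order=[0,1]; indeg=(0,0,0,1,0,1,0,1,0)
step 3: output 2; order=[0,1,2]; indeg=(0,0,0,1,0,0,0,0,0)
step 4: output 4; order=[0,1,2,4]; indeg=(0,0,0,0,0,0,0,0,0)
step 5: output 3; order=[0,1,2,4,3]; indeg=(0,0,0,0,0,0,0,0,0)
step 6: output 5; order=[0,1,2,4,3,5]; indeg=(0,0,0,0,0,0,0,0,0)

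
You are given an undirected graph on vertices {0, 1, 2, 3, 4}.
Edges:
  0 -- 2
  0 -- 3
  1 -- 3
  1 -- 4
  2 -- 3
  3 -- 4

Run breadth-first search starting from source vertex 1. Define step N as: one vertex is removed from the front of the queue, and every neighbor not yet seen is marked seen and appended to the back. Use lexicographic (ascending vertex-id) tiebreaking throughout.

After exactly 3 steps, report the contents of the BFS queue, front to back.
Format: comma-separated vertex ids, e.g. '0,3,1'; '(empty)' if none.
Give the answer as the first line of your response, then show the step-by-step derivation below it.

0,2

step 1: dequeue 1; queue=[3,4]; order=1
step 2: dequeue 3; queue=[4,0,2]; order=1,3
step 3: dequeue 4; queue=[0,2]; order=1,3,4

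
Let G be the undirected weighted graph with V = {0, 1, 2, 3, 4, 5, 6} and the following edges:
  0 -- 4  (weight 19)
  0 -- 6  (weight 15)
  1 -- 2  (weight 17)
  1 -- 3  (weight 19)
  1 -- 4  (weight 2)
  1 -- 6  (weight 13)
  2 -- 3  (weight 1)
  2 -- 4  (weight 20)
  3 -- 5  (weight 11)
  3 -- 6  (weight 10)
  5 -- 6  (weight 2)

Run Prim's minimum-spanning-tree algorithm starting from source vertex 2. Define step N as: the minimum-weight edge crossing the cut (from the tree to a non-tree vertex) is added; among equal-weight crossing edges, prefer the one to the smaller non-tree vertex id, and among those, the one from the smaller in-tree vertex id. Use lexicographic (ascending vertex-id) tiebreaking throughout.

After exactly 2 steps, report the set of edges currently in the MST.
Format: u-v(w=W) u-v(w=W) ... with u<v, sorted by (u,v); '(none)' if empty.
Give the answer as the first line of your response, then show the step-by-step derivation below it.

2-3(w=1) 3-6(w=10)

step 1: add edge 2-3 (w=1); MST = {2-3(w=1)}
step 2: add edge 3-6 (w=10); MST = {2-3(w=1) 3-6(w=10)}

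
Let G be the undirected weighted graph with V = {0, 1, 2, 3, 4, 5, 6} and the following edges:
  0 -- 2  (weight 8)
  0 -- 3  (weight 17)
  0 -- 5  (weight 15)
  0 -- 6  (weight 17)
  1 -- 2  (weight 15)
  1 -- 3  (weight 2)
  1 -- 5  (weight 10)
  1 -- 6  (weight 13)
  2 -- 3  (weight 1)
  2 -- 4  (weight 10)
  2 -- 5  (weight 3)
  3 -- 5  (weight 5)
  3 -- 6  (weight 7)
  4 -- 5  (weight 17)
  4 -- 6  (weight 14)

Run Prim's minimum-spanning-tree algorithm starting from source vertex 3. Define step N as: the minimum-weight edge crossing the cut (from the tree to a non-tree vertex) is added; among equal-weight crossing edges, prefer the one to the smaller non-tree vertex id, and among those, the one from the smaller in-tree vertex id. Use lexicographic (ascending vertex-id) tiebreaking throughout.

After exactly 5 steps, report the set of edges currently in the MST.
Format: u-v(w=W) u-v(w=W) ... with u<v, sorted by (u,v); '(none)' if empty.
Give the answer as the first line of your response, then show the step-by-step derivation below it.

0-2(w=8) 1-3(w=2) 2-3(w=1) 2-5(w=3) 3-6(w=7)

step 1: add edge 2-3 (w=1); MST = {2-3(w=1)}
step 2: add edge 1-3 (w=2); MST = {1-3(w=2) 2-3(w=1)}
step 3: add edge 2-5 (w=3); MST = {1-3(w=2) 2-3(w=1) 2-5(w=3)}
step 4: add edge 3-6 (w=7); MST = {1-3(w=2) 2-3(w=1) 2-5(w=3) 3-6(w=7)}
step 5: add edge 0-2 (w=8); MST = {0-2(w=8) 1-3(w=2) 2-3(w=1) 2-5(w=3) 3-6(w=7)}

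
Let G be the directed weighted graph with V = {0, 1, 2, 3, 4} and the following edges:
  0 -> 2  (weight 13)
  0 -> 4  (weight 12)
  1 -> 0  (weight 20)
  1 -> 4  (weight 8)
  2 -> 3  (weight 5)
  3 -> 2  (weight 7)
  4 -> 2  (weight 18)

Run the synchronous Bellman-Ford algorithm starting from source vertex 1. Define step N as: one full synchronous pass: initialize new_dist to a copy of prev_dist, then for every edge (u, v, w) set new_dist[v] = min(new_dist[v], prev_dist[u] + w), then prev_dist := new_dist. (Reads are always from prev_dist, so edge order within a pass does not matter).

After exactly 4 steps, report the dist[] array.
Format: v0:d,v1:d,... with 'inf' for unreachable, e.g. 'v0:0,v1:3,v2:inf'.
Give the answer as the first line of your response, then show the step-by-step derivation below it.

v0:20,v1:0,v2:26,v3:31,v4:8

step 1: dist = v0:20,v1:0,v2:inf,v3:inf,v4:8
step 2: dist = v0:20,v1:0,v2:26,v3:inf,v4:8
step 3: dist = v0:20,v1:0,v2:26,v3:31,v4:8
step 4: dist = v0:20,v1:0,v2:26,v3:31,v4:8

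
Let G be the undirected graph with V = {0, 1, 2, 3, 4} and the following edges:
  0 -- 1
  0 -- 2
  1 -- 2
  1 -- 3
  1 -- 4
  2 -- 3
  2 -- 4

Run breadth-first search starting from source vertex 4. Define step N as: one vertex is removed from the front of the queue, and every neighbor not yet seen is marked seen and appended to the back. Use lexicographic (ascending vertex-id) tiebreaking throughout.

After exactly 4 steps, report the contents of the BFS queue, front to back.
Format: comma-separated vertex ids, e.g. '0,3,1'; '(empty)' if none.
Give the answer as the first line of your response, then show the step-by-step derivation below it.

3

step 1: dequeue 4; queue=[1,2]; order=4
step 2: dequeue 1; queue=[2,0,3]; order=4,1
step 3: dequeue 2; queue=[0,3]; order=4,1,2
step 4: dequeue 0; queue=[3]; order=4,1,2,0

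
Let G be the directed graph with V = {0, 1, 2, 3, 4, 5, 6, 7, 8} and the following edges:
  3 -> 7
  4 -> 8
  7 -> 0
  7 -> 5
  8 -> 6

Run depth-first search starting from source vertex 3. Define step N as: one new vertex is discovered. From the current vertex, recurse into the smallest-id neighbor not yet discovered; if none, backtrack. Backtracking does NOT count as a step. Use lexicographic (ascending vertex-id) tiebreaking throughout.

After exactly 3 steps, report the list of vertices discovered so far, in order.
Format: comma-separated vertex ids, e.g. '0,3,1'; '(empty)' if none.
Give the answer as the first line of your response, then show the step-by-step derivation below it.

3,7,0

step 1: discover 3; path=3; order=3
step 2: discover 7; path=3>7; order=3,7
step 3: discover 0; path=3>7>0; order=3,7,0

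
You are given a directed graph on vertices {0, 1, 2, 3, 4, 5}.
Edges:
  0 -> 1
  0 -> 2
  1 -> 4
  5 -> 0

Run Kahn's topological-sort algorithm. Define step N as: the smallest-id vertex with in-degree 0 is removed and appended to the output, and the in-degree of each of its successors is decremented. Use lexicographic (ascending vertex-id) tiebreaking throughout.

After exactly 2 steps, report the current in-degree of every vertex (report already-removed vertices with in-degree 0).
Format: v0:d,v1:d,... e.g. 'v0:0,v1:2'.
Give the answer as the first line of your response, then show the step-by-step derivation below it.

v0:0,v1:1,v2:1,v3:0,v4:1,v5:0

step 1: output 3; order=[3]; indeg=(1,1,1,0,1,0)
step 2: output 5; order=[3,5]; indeg=(0,1,1,0,1,0)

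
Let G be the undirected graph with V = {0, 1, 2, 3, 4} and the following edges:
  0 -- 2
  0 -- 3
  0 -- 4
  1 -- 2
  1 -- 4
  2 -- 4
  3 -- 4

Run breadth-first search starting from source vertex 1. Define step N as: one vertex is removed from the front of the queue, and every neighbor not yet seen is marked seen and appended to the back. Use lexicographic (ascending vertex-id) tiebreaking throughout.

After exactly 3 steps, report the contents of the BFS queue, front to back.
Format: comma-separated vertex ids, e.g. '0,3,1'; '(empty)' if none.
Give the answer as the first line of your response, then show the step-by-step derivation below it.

0,3

step 1: dequeue 1; queue=[2,4]; order=1
step 2: dequeue 2; queue=[4,0]; order=1,2
step 3: dequeue 4; queue=[0,3]; order=1,2,4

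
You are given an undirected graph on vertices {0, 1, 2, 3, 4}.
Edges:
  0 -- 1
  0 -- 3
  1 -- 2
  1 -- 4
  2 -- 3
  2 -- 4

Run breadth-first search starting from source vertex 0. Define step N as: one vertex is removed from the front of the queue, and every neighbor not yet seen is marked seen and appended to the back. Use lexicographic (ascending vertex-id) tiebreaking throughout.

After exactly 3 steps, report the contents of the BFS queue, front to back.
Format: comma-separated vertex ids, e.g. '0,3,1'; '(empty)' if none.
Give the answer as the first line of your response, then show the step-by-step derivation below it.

2,4

step 1: dequeue 0; queue=[1,3]; order=0
step 2: dequeue 1; queue=[3,2,4]; order=0,1
step 3: dequeue 3; queue=[2,4]; order=0,1,3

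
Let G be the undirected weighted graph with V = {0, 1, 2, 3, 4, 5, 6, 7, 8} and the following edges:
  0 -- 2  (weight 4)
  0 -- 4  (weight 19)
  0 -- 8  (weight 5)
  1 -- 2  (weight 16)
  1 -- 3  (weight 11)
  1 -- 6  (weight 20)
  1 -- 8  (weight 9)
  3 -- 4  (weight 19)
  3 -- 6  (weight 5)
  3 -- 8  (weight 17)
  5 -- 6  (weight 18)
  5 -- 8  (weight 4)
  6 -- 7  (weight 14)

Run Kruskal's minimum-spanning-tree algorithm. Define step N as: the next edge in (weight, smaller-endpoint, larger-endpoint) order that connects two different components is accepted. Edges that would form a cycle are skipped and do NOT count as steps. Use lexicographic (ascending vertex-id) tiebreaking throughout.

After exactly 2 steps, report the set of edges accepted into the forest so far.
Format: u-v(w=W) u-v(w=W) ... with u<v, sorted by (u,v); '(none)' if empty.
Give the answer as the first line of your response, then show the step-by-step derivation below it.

0-2(w=4) 5-8(w=4)

step 1: add edge 0-2 (w=4); MST = {0-2(w=4)}
step 2: add edge 5-8 (w=4); MST = {0-2(w=4) 5-8(w=4)}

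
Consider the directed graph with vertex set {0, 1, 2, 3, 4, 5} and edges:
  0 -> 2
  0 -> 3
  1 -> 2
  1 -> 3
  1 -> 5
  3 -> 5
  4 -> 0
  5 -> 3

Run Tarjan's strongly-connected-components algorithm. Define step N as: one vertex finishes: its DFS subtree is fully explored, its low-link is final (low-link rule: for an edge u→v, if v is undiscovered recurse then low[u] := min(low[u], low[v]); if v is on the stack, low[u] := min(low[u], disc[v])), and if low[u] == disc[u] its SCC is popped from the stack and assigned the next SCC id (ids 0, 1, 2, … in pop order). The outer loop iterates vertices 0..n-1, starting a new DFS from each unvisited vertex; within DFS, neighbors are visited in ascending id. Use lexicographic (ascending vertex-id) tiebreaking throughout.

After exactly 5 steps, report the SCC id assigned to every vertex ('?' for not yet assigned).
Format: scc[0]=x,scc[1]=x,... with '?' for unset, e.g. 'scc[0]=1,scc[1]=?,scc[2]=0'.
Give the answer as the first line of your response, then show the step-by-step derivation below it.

scc[0]=2,scc[1]=3,scc[2]=0,scc[3]=1,scc[4]=?,scc[5]=1

step 1: low=(low[0]=0,low[1]=?,low[2]=1,low[3]=?,low[4]=?,low[5]=?); scc=(scc[0]=?,scc[1]=?,scc[2]=0,scc[3]=?,scc[4]=?,scc[5]=?)
step 2: low=(low[0]=0,low[1]=?,low[2]=1,low[3]=2,low[4]=?,low[5]=2); scc=(scc[0]=?,scc[1]=?,scc[2]=0,scc[3]=?,scc[4]=?,scc[5]=?)
step 3: low=(low[0]=0,low[1]=?,low[2]=1,low[3]=2,low[4]=?,low[5]=2); scc=(scc[0]=?,scc[1]=?,scc[2]=0,scc[3]=1,scc[4]=?,scc[5]=1)
step 4: low=(low[0]=0,low[1]=?,low[2]=1,low[3]=2,low[4]=?,low[5]=2); scc=(scc[0]=2,scc[1]=?,scc[2]=0,scc[3]=1,scc[4]=?,scc[5]=1)
step 5: low=(low[0]=0,low[1]=4,low[2]=1,low[3]=2,low[4]=?,low[5]=2); scc=(scc[0]=2,scc[1]=3,scc[2]=0,scc[3]=1,scc[4]=?,scc[5]=1)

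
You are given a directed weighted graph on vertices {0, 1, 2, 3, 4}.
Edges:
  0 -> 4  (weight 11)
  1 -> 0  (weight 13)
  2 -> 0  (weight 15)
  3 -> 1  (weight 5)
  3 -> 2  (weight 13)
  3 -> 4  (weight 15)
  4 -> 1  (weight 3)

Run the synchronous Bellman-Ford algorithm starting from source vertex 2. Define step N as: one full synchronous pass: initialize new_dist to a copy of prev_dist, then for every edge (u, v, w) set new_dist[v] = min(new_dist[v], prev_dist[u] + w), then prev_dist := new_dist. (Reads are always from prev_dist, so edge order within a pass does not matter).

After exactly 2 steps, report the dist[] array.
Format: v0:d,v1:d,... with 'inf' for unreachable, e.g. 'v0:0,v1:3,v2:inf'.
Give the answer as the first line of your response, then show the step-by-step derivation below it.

v0:15,v1:inf,v2:0,v3:inf,v4:26

step 1: dist = v0:15,v1:inf,v2:0,v3:inf,v4:inf
step 2: dist = v0:15,v1:inf,v2:0,v3:inf,v4:26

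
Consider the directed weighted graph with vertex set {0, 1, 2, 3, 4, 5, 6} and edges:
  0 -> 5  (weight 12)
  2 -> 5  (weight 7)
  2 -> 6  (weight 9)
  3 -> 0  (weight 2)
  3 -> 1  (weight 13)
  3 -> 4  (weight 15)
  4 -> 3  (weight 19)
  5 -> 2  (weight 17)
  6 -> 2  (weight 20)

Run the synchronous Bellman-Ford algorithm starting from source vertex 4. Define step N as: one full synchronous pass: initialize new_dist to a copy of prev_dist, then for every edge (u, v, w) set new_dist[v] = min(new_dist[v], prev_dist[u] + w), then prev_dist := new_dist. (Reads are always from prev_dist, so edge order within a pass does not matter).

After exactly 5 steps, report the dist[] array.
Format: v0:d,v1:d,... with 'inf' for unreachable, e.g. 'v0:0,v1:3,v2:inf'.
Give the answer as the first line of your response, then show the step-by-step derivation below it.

v0:21,v1:32,v2:50,v3:19,v4:0,v5:33,v6:59

step 1: dist = v0:inf,v1:inf,v2:inf,v3:19,v4:0,v5:inf,v6:inf
step 2: dist = v0:21,v1:32,v2:inf,v3:19,v4:0,v5:inf,v6:inf
step 3: dist = v0:21,v1:32,v2:inf,v3:19,v4:0,v5:33,v6:inf
step 4: dist = v0:21,v1:32,v2:50,v3:19,v4:0,v5:33,v6:inf
step 5: dist = v0:21,v1:32,v2:50,v3:19,v4:0,v5:33,v6:59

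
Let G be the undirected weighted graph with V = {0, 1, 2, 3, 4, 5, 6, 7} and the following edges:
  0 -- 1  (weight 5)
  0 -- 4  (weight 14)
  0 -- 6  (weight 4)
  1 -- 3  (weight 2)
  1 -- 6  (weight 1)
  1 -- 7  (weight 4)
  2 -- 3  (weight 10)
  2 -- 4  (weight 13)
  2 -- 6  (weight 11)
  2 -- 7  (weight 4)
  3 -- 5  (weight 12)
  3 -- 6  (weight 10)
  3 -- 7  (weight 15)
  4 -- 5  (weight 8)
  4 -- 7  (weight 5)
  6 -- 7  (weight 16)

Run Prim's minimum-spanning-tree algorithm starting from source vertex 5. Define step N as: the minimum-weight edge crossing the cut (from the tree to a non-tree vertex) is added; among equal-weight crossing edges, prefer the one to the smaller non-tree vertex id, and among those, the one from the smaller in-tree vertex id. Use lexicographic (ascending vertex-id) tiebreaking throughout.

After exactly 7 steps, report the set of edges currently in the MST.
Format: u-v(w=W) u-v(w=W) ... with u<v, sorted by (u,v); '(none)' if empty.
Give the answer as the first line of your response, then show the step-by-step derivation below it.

0-6(w=4) 1-3(w=2) 1-6(w=1) 1-7(w=4) 2-7(w=4) 4-5(w=8) 4-7(w=5)

step 1: add edge 4-5 (w=8); MST = {4-5(w=8)}
step 2: add edge 4-7 (w=5); MST = {4-5(w=8) 4-7(w=5)}
step 3: add edge 1-7 (w=4); MST = {1-7(w=4) 4-5(w=8) 4-7(w=5)}
step 4: add edge 1-6 (w=1); MST = {1-6(w=1) 1-7(w=4) 4-5(w=8) 4-7(w=5)}
step 5: add edge 1-3 (w=2); MST = {1-3(w=2) 1-6(w=1) 1-7(w=4) 4-5(w=8) 4-7(w=5)}
step 6: add edge 0-6 (w=4); MST = {0-6(w=4) 1-3(w=2) 1-6(w=1) 1-7(w=4) 4-5(w=8) 4-7(w=5)}
step 7: add edge 2-7 (w=4); MST = {0-6(w=4) 1-3(w=2) 1-6(w=1) 1-7(w=4) 2-7(w=4) 4-5(w=8) 4-7(w=5)}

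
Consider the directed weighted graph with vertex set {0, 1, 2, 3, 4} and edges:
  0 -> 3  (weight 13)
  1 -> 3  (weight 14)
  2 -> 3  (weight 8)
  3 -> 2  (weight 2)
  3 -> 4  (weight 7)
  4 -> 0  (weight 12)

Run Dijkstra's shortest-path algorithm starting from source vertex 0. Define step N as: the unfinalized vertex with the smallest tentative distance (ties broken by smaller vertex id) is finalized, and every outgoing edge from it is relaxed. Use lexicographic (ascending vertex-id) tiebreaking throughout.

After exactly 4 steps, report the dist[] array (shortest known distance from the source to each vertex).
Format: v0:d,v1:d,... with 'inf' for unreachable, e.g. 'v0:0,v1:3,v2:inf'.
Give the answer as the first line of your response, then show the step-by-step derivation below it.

v0:0,v1:inf,v2:15,v3:13,v4:20

step 1: dist = v0:0,v1:inf,v2:inf,v3:13,v4:inf
step 2: dist = v0:0,v1:inf,v2:15,v3:13,v4:20
step 3: dist = v0:0,v1:inf,v2:15,v3:13,v4:20
step 4: dist = v0:0,v1:inf,v2:15,v3:13,v4:20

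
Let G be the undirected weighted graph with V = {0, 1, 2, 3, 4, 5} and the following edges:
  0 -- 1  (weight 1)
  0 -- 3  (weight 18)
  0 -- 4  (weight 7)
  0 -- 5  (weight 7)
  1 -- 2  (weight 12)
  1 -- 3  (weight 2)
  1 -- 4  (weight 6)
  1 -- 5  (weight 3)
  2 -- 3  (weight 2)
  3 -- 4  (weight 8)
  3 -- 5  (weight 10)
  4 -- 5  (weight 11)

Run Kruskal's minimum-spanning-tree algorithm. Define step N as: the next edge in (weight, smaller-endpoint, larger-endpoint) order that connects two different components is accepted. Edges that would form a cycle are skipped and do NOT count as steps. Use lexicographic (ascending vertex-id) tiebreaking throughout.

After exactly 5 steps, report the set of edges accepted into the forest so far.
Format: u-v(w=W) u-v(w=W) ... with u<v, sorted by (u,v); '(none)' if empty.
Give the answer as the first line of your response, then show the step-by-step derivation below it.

0-1(w=1) 1-3(w=2) 1-4(w=6) 1-5(w=3) 2-3(w=2)

step 1: add edge 0-1 (w=1); MST = {0-1(w=1)}
step 2: add edge 1-3 (w=2); MST = {0-1(w=1) 1-3(w=2)}
step 3: add edge 2-3 (w=2); MST = {0-1(w=1) 1-3(w=2) 2-3(w=2)}
step 4: add edge 1-5 (w=3); MST = {0-1(w=1) 1-3(w=2) 1-5(w=3) 2-3(w=2)}
step 5: add edge 1-4 (w=6); MST = {0-1(w=1) 1-3(w=2) 1-4(w=6) 1-5(w=3) 2-3(w=2)}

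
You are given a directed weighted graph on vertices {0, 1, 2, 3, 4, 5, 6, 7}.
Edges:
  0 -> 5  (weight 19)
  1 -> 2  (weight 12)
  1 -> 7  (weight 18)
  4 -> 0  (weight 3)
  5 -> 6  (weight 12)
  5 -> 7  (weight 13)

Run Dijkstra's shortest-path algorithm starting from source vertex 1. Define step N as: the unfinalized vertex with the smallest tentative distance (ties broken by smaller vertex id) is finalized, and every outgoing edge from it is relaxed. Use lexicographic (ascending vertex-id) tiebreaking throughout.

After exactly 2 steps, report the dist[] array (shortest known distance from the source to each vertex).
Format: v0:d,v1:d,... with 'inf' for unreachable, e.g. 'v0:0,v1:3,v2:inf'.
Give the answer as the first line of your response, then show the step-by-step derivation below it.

v0:inf,v1:0,v2:12,v3:inf,v4:inf,v5:inf,v6:inf,v7:18

step 1: dist = v0:inf,v1:0,v2:12,v3:inf,v4:inf,v5:inf,v6:inf,v7:18
step 2: dist = v0:inf,v1:0,v2:12,v3:inf,v4:inf,v5:inf,v6:inf,v7:18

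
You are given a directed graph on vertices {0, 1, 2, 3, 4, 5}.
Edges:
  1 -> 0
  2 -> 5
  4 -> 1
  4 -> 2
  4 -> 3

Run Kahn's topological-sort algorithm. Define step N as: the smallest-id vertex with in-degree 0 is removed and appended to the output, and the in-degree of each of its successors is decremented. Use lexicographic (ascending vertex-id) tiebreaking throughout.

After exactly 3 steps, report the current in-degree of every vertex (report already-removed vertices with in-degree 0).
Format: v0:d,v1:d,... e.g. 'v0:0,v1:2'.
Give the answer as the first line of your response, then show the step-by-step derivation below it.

v0:0,v1:0,v2:0,v3:0,v4:0,v5:1

step 1: output 4; order=[4]; indeg=(1,0,0,0,0,1)
step 2: output 1; order=[4,1]; indeg=(0,0,0,0,0,1)
step 3: output 0; order=[4,1,0]; indeg=(0,0,0,0,0,1)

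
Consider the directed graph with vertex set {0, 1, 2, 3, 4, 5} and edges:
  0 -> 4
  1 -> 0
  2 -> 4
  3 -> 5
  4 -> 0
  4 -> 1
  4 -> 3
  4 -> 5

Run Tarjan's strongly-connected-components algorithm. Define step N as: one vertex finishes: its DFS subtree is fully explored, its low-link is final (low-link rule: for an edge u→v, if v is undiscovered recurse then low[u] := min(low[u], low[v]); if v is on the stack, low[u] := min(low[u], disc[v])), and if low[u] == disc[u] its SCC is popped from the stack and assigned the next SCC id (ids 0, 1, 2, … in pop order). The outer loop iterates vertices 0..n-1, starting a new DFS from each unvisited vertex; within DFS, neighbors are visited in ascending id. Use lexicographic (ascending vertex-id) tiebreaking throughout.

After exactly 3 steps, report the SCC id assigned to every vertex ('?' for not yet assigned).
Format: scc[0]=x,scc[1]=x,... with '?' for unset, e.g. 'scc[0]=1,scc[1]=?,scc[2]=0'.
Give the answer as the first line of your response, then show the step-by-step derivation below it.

scc[0]=?,scc[1]=?,scc[2]=?,scc[3]=1,scc[4]=?,scc[5]=0

step 1: low=(low[0]=0,low[1]=0,low[2]=?,low[3]=?,low[4]=0,low[5]=?); scc=(scc[0]=?,scc[1]=?,scc[2]=?,scc[3]=?,scc[4]=?,scc[5]=?)
step 2: low=(low[0]=0,low[1]=0,low[2]=?,low[3]=3,low[4]=0,low[5]=4); scc=(scc[0]=?,scc[1]=?,scc[2]=?,scc[3]=?,scc[4]=?,scc[5]=0)
step 3: low=(low[0]=0,low[1]=0,low[2]=?,low[3]=3,low[4]=0,low[5]=4); scc=(scc[0]=?,scc[1]=?,scc[2]=?,scc[3]=1,scc[4]=?,scc[5]=0)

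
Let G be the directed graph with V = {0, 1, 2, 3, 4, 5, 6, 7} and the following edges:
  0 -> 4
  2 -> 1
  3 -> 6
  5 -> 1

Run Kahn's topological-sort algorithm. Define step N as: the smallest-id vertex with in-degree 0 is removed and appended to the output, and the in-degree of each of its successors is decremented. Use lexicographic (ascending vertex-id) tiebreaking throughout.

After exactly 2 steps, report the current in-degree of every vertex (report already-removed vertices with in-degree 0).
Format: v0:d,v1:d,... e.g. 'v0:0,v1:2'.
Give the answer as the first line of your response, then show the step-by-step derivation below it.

v0:0,v1:1,v2:0,v3:0,v4:0,v5:0,v6:1,v7:0

step 1: output 0; order=[0]; indeg=(0,2,0,0,0,0,1,0)
step 2: output 2; order=[0,2]; indeg=(0,1,0,0,0,0,1,0)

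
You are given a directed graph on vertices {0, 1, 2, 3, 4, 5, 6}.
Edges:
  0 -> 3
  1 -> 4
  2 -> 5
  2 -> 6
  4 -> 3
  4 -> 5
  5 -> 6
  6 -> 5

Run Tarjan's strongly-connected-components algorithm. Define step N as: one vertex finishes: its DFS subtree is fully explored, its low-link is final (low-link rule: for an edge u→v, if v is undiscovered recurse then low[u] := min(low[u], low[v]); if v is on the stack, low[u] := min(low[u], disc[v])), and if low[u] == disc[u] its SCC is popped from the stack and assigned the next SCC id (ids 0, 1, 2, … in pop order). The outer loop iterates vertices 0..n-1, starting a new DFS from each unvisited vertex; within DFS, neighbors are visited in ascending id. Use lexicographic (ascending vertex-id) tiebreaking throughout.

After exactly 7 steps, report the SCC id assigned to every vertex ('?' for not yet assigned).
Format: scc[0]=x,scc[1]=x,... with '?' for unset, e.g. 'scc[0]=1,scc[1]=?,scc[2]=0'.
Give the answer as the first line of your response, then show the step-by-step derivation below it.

scc[0]=1,scc[1]=4,scc[2]=5,scc[3]=0,scc[4]=3,scc[5]=2,scc[6]=2

step 1: low=(low[0]=0,low[1]=?,low[2]=?,low[3]=1,low[4]=?,low[5]=?,low[6]=?); scc=(scc[0]=?,scc[1]=?,scc[2]=?,scc[3]=0,scc[4]=?,scc[5]=?,scc[6]=?)
step 2: low=(low[0]=0,low[1]=?,low[2]=?,low[3]=1,low[4]=?,low[5]=?,low[6]=?); scc=(scc[0]=1,scc[1]=?,scc[2]=?,scc[3]=0,scc[4]=?,scc[5]=?,scc[6]=?)
step 3: low=(low[0]=0,low[1]=2,low[2]=?,low[3]=1,low[4]=3,low[5]=4,low[6]=4); scc=(scc[0]=1,scc[1]=?,scc[2]=?,scc[3]=0,scc[4]=?,scc[5]=?,scc[6]=?)
step 4: low=(low[0]=0,low[1]=2,low[2]=?,low[3]=1,low[4]=3,low[5]=4,low[6]=4); scc=(scc[0]=1,scc[1]=?,scc[2]=?,scc[3]=0,scc[4]=?,scc[5]=2,scc[6]=2)
step 5: low=(low[0]=0,low[1]=2,low[2]=?,low[3]=1,low[4]=3,low[5]=4,low[6]=4); scc=(scc[0]=1,scc[1]=?,scc[2]=?,scc[3]=0,scc[4]=3,scc[5]=2,scc[6]=2)
step 6: low=(low[0]=0,low[1]=2,low[2]=?,low[3]=1,low[4]=3,low[5]=4,low[6]=4); scc=(scc[0]=1,scc[1]=4,scc[2]=?,scc[3]=0,scc[4]=3,scc[5]=2,scc[6]=2)
step 7: low=(low[0]=0,low[1]=2,low[2]=6,low[3]=1,low[4]=3,low[5]=4,low[6]=4); scc=(scc[0]=1,scc[1]=4,scc[2]=5,scc[3]=0,scc[4]=3,scc[5]=2,scc[6]=2)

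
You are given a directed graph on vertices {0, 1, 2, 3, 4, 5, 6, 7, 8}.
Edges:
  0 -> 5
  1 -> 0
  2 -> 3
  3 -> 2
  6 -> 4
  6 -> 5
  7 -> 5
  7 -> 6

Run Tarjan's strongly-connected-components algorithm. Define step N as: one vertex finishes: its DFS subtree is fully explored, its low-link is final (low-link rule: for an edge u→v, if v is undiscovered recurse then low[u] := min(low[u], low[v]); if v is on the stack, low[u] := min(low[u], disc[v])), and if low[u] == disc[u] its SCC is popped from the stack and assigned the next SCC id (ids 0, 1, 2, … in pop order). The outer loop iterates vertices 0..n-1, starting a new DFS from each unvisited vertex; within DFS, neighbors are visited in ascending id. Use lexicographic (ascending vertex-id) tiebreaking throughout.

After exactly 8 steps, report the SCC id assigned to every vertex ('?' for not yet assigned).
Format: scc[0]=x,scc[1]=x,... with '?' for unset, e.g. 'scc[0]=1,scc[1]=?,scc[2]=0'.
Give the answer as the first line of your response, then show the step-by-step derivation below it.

scc[0]=1,scc[1]=2,scc[2]=3,scc[3]=3,scc[4]=4,scc[5]=0,scc[6]=5,scc[7]=6,scc[8]=?

step 1: low=(low[0]=0,low[1]=?,low[2]=?,low[3]=?,low[4]=?,low[5]=1,low[6]=?,low[7]=?,low[8]=?); scc=(scc[0]=?,scc[1]=?,scc[2]=?,scc[3]=?,scc[4]=?,scc[5]=0,scc[6]=?,scc[7]=?,scc[8]=?)
step 2: low=(low[0]=0,low[1]=?,low[2]=?,low[3]=?,low[4]=?,low[5]=1,low[6]=?,low[7]=?,low[8]=?); scc=(scc[0]=1,scc[1]=?,scc[2]=?,scc[3]=?,scc[4]=?,scc[5]=0,scc[6]=?,scc[7]=?,scc[8]=?)
step 3: low=(low[0]=0,low[1]=2,low[2]=?,low[3]=?,low[4]=?,low[5]=1,low[6]=?,low[7]=?,low[8]=?); scc=(scc[0]=1,scc[1]=2,scc[2]=?,scc[3]=?,scc[4]=?,scc[5]=0,scc[6]=?,scc[7]=?,scc[8]=?)
step 4: low=(low[0]=0,low[1]=2,low[2]=3,low[3]=3,low[4]=?,low[5]=1,low[6]=?,low[7]=?,low[8]=?); scc=(scc[0]=1,scc[1]=2,scc[2]=?,scc[3]=?,scc[4]=?,scc[5]=0,scc[6]=?,scc[7]=?,scc[8]=?)
step 5: low=(low[0]=0,low[1]=2,low[2]=3,low[3]=3,low[4]=?,low[5]=1,low[6]=?,low[7]=?,low[8]=?); scc=(scc[0]=1,scc[1]=2,scc[2]=3,scc[3]=3,scc[4]=?,scc[5]=0,scc[6]=?,scc[7]=?,scc[8]=?)
step 6: low=(low[0]=0,low[1]=2,low[2]=3,low[3]=3,low[4]=5,low[5]=1,low[6]=?,low[7]=?,low[8]=?); scc=(scc[0]=1,scc[1]=2,scc[2]=3,scc[3]=3,scc[4]=4,scc[5]=0,scc[6]=?,scc[7]=?,scc[8]=?)
step 7: low=(low[0]=0,low[1]=2,low[2]=3,low[3]=3,low[4]=5,low[5]=1,low[6]=6,low[7]=?,low[8]=?); scc=(scc[0]=1,scc[1]=2,scc[2]=3,scc[3]=3,scc[4]=4,scc[5]=0,scc[6]=5,scc[7]=?,scc[8]=?)
step 8: low=(low[0]=0,low[1]=2,low[2]=3,low[3]=3,low[4]=5,low[5]=1,low[6]=6,low[7]=7,low[8]=?); scc=(scc[0]=1,scc[1]=2,scc[2]=3,scc[3]=3,scc[4]=4,scc[5]=0,scc[6]=5,scc[7]=6,scc[8]=?)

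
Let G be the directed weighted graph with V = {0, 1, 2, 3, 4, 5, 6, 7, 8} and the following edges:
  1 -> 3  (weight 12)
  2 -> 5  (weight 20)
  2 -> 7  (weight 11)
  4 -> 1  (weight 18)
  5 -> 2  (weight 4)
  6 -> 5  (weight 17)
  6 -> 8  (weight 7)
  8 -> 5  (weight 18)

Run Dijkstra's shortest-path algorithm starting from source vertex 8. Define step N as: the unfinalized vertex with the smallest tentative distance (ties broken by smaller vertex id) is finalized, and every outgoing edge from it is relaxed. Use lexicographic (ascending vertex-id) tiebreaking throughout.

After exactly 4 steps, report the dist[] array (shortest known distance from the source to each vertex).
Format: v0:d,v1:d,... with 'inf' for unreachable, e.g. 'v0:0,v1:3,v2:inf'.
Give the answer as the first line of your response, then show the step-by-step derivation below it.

v0:inf,v1:inf,v2:22,v3:inf,v4:inf,v5:18,v6:inf,v7:33,v8:0

step 1: dist = v0:inf,v1:inf,v2:inf,v3:inf,v4:inf,v5:18,v6:inf,v7:inf,v8:0
step 2: dist = v0:inf,v1:inf,v2:22,v3:inf,v4:inf,v5:18,v6:inf,v7:inf,v8:0
step 3: dist = v0:inf,v1:inf,v2:22,v3:inf,v4:inf,v5:18,v6:inf,v7:33,v8:0
step 4: dist = v0:inf,v1:inf,v2:22,v3:inf,v4:inf,v5:18,v6:inf,v7:33,v8:0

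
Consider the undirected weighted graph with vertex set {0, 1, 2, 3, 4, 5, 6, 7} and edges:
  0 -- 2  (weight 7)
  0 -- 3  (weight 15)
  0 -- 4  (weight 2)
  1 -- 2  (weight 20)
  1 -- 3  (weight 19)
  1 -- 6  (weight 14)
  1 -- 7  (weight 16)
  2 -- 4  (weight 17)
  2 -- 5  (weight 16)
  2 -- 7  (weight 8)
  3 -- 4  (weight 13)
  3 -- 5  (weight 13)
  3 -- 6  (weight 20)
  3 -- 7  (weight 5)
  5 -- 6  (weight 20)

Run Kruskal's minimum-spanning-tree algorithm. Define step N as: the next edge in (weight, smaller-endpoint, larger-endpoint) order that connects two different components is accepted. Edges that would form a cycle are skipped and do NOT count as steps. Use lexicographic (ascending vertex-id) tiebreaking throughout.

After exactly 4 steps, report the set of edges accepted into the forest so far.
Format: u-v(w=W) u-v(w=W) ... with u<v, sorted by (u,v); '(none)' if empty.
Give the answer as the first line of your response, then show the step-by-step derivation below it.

0-2(w=7) 0-4(w=2) 2-7(w=8) 3-7(w=5)

step 1: add edge 0-4 (w=2); MST = {0-4(w=2)}
step 2: add edge 3-7 (w=5); MST = {0-4(w=2) 3-7(w=5)}
step 3: add edge 0-2 (w=7); MST = {0-2(w=7) 0-4(w=2) 3-7(w=5)}
step 4: add edge 2-7 (w=8); MST = {0-2(w=7) 0-4(w=2) 2-7(w=8) 3-7(w=5)}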